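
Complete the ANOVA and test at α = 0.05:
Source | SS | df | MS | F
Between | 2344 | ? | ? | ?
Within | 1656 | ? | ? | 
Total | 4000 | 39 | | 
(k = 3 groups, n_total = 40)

df_between = 2, df_within = 37. MS_between = 1172.0, MS_within = 44.76. F = 26.186, F_crit ≈ 3.252. Reject H₀.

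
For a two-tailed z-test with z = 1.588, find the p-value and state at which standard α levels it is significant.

p = 2·P(Z > |1.588|) = 2·(1 - Φ(1.588)) ≈ 0.1123. Not significant at any standard level.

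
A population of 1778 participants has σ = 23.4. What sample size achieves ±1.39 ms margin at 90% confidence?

Without FPC: n₀ = (1.645×23.4/1.39)² = 766.891. With FPC: n = n₀N/(n₀+N-1) = 536.003 → n = 537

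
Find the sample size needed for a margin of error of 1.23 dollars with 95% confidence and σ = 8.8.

n = (z*σ/E)² = (1.96×8.8/1.23)² = 196.6 → n = 197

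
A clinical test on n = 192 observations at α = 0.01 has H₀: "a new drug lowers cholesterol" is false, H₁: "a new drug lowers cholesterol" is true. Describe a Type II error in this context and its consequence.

Type II error: failing to reject H₀ when it is false — concluding that a new drug lowers cholesterol is not supported when in fact it is. Consequence: shelving an effective drug — patients miss out on a treatment that would have helped.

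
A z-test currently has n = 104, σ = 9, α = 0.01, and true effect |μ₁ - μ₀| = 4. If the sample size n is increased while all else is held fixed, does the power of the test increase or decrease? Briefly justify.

Power increases: a larger n shrinks the standard error σ/√n, moving the sampling distribution under H₁ further from the critical value.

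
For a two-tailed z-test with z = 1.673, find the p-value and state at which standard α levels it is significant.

p = 2·P(Z > |1.673|) = 2·(1 - Φ(1.673)) ≈ 0.0943. Significant at α = 0.1.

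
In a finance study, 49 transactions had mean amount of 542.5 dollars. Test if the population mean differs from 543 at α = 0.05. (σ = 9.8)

z = (x̄ - μ₀)/(σ/√n) = (542.5 - 543)/(9.8/√49) = -0.357. Critical value: ±1.96. Since |-0.357| ≤ 1.96, Fail to reject H₀.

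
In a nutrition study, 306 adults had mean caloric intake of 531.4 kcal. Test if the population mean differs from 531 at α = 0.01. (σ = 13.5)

z = (x̄ - μ₀)/(σ/√n) = (531.4 - 531)/(13.5/√306) = 0.518. Critical value: ±2.576. Since |0.518| ≤ 2.576, Fail to reject H₀.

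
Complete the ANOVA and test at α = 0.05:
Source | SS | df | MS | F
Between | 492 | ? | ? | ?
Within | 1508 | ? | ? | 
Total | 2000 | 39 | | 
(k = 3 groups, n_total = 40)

df_between = 2, df_within = 37. MS_between = 246.0, MS_within = 40.76. F = 6.036, F_crit ≈ 3.252. Reject H₀.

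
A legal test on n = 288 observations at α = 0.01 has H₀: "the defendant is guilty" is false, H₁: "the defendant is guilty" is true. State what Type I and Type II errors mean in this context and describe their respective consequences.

Type I (false positive): concluding that the defendant is guilty when it is not — convicting an innocent person. Type II (false negative): failing to conclude that the defendant is guilty when it is — acquitting a guilty person. Which is costlier depends on domain priorities and is a judgement call rather than a statistical fact.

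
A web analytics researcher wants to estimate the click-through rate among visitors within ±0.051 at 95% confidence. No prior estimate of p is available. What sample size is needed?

Conservative approach: use p = 0.5 (maximizes p(1-p) = 0.25). n = z²(0.25)/E² = 1.96²×0.25/0.051² = 369.2 → n = 370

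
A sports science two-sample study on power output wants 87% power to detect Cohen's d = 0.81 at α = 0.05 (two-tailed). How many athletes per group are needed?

z_{α/2} = 1.96, z_β = Φ⁻¹(0.87) = 1.126. For large effect (d = 0.81): n per group = 2(z_{α/2} + z_β)²/d² = 2(1.96 + 1.126)²/0.81² = 29.03 → 30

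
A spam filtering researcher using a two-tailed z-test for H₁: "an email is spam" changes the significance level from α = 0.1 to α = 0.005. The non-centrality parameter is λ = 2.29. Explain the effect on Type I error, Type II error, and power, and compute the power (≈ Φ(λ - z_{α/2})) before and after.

Decreasing α from 0.1 to 0.005:
• Type I error rate decreases (α is the Type I rate by definition).
• Critical value moves from z_{α/2} = 1.645 to 2.807, so power = Φ(λ - z_{α/2}) goes from Φ(2.29 - 1.645) = 0.741 to Φ(2.29 - 2.807) = 0.303.
• Type II error rate β = 1 - power therefore increases (0.259 → 0.697).
Appropriate when false positives are costly — here, a legitimate email is sent to the spam folder and the user misses it.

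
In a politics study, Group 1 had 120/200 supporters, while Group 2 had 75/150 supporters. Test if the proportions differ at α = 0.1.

p̂₁ = 0.6, p̂₂ = 0.5, pooled p̂ = 0.557. z = 1.864. Critical: ±1.645. Reject H₀.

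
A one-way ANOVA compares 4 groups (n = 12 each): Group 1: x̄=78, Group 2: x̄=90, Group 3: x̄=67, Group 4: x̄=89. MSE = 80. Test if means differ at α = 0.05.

Grand mean = 81.0. SS_between = 4200.0, MS_between = 1400.0. F = 17.5, F_crit ≈ 2.816. Reject H₀.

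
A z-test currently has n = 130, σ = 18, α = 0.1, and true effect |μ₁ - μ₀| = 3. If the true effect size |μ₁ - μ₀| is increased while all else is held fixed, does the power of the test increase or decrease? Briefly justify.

Power increases: a larger true effect increases the non-centrality λ = |μ₁ - μ₀|/(σ/√n).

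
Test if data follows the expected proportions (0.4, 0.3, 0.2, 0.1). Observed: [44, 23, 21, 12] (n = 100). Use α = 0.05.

Expected: [40.0, 30.0, 20.0, 10.0]. χ² = 2.483. df = 3, critical = 7.815. Fail to reject H₀.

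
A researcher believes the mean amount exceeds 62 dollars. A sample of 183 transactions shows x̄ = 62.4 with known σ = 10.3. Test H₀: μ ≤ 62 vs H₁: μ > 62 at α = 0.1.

z = 0.525. Critical value: 1.28. Fail to reject H₀.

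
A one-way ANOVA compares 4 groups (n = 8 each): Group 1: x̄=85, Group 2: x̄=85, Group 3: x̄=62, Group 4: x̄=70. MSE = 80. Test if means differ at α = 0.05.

Grand mean = 75.5. SS_between = 3144.0, MS_between = 1048.0. F = 13.1, F_crit ≈ 2.947. Reject H₀.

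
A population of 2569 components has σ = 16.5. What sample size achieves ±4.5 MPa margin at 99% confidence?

Without FPC: n₀ = (2.576×16.5/4.5)² = 89.214. With FPC: n = n₀N/(n₀+N-1) = 86.3 → n = 87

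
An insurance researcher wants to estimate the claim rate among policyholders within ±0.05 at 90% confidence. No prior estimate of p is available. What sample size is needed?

Conservative approach: use p = 0.5 (maximizes p(1-p) = 0.25). n = z²(0.25)/E² = 1.645²×0.25/0.05² = 270.6 → n = 271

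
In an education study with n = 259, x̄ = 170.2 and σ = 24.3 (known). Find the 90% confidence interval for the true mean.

CI = x̄ ± z*(σ/√n) = 170.2 ± 1.645(24.3/√259) = 170.2 ± 2.48 = (167.72, 172.68)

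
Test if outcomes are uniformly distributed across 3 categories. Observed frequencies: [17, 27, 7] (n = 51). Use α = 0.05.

Expected = 17 each. χ² = Σ(O-E)²/E = 11.765. df = 2, critical value = 5.991. Reject H₀.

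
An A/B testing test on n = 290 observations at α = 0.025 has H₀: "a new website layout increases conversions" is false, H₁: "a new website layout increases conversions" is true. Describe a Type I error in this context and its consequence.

Type I error: rejecting H₀ when it is true — concluding that a new website layout increases conversions when in fact it is not. Consequence: rolling out a layout that doesn't actually help — wasted engineering effort.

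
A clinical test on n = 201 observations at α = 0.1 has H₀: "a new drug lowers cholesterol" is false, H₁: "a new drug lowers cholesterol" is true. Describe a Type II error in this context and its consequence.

Type II error: failing to reject H₀ when it is false — concluding that a new drug lowers cholesterol is not supported when in fact it is. Consequence: shelving an effective drug — patients miss out on a treatment that would have helped.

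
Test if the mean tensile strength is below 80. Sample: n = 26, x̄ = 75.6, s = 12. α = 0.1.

t = (75.6 - 80)/(12/√26) = -1.87, df = 25. Critical t = -1.316. Reject H₀.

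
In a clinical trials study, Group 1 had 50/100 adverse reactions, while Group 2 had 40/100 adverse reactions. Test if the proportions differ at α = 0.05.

p̂₁ = 0.5, p̂₂ = 0.4, pooled p̂ = 0.45. z = 1.421. Critical: ±1.96. Fail to reject H₀.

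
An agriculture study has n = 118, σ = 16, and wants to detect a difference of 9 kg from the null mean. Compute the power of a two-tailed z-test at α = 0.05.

SE = σ/√n = 16/√118 = 1.473. Non-centrality λ = d/SE = 9/1.473 = 6.11. Power ≈ Φ(λ - z_{α/2}) = Φ(6.11 - 1.96) = Φ(4.15) = 1.0.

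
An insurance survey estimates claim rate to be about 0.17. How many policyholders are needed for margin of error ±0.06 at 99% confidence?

n = z²p(1-p)/E² = 2.576²×0.17×0.83/0.06² = 260.1 → n = 261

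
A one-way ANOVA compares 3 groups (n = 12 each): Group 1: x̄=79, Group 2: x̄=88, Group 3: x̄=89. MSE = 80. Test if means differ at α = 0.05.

Grand mean = 85.33. SS_between = 728.0, MS_between = 364.0. F = 4.55, F_crit ≈ 3.285. Reject H₀.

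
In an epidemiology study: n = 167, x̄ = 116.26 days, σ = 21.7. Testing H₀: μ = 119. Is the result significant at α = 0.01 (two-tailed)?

z = (116.26 - 119)/(21.7/√167) = -1.632. Since |z| ≤ 2.576, not significant at α = 0.01.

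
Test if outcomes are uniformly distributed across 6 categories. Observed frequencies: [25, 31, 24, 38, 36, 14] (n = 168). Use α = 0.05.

Expected = 28 each. χ² = Σ(O-E)²/E = 14.071. df = 5, critical value = 11.07. Reject H₀.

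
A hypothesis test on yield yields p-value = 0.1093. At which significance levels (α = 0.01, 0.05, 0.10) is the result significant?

p = 0.1093. Not significant at any of the given levels.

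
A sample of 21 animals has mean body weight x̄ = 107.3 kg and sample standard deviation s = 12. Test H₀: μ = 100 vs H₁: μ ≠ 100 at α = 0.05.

t = (x̄ - μ₀)/(s/√n) = (107.3 - 100)/(12/√21) = 2.788. df = 20, critical t = ±2.086. Reject H₀.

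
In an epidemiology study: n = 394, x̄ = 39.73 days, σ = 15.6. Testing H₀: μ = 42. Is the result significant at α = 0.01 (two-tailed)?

z = (39.73 - 42)/(15.6/√394) = -2.888. Since |z| > 2.576, significant at α = 0.01.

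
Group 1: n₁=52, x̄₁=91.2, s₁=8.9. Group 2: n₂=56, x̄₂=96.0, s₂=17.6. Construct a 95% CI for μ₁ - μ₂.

Difference = -4.8. SE = √(8.9²/52 + 17.6²/56) = 2.656. CI = (-10.01, 0.41)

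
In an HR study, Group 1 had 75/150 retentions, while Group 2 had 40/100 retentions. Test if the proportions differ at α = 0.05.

p̂₁ = 0.5, p̂₂ = 0.4, pooled p̂ = 0.46. z = 1.554. Critical: ±1.96. Fail to reject H₀.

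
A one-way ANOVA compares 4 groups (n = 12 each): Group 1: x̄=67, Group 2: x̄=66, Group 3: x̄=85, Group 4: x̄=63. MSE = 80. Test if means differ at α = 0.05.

Grand mean = 70.25. SS_between = 3585.0, MS_between = 1195.0. F = 14.938, F_crit ≈ 2.816. Reject H₀.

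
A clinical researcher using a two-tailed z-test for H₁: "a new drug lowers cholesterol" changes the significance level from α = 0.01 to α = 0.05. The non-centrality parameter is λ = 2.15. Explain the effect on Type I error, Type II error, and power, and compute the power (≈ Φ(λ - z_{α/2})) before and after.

Increasing α from 0.01 to 0.05:
• Type I error rate increases (α is the Type I rate by definition).
• Critical value moves from z_{α/2} = 2.576 to 1.96, so power = Φ(λ - z_{α/2}) goes from Φ(2.15 - 2.576) = 0.335 to Φ(2.15 - 1.96) = 0.575.
• Type II error rate β = 1 - power therefore decreases (0.665 → 0.425).
Appropriate when false negatives are costly — here, shelving an effective drug — patients miss out on a treatment that would have helped.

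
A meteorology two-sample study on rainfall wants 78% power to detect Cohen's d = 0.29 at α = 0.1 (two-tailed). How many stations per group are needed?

z_{α/2} = 1.645, z_β = Φ⁻¹(0.78) = 0.772. For small effect (d = 0.29): n per group = 2(z_{α/2} + z_β)²/d² = 2(1.645 + 0.772)²/0.29² = 138.9 → 139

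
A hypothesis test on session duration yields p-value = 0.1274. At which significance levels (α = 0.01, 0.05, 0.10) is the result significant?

p = 0.1274. Not significant at any of the given levels.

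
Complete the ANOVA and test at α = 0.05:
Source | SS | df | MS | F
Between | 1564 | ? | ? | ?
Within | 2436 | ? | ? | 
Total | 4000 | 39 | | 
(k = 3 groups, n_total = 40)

df_between = 2, df_within = 37. MS_between = 782.0, MS_within = 65.84. F = 11.878, F_crit ≈ 3.252. Reject H₀.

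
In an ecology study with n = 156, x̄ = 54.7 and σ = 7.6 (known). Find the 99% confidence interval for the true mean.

CI = x̄ ± z*(σ/√n) = 54.7 ± 2.576(7.6/√156) = 54.7 ± 1.57 = (53.13, 56.27)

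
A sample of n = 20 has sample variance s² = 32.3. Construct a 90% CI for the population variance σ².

df = 19. χ²_{0.05} = 30.144, χ²_{0.95} = 10.117. CI for σ² = ((n-1)s²/χ²_{α/2}, (n-1)s²/χ²_{1-α/2}) = (19·32.3/30.144, 19·32.3/10.117) = (20.36, 60.66)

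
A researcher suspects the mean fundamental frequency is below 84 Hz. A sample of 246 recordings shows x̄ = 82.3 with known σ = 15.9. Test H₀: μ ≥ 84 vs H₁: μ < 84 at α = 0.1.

z = -1.677. Critical value: -1.28. Reject H₀.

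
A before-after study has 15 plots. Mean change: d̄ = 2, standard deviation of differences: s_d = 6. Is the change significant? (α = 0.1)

t = d̄/(s_d/√n) = 2/(6/√15) = 1.291. df = 14, critical t = ±1.761. Fail to reject H₀.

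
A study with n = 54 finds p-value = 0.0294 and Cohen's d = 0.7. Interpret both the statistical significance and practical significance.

Statistically significant (p = 0.0294 < 0.05). Cohen's d = 0.7 indicates a medium effect size. Both statistical and practical significance should be considered.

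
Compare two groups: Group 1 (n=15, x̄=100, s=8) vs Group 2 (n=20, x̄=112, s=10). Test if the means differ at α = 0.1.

Pooled sp = 9.2. t = -3.817, df = 33. Critical t = ±1.692. Reject H₀.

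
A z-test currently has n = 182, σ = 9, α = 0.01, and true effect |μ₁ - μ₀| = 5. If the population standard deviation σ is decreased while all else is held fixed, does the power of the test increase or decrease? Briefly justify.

Power increases: a smaller σ shrinks the standard error σ/√n, moving the sampling distribution under H₁ further from the critical value.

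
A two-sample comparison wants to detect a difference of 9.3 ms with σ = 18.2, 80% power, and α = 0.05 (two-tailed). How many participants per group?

n per group = 2(z_α/2 + z_β)²σ²/d² = 2×(1.96 + 0.84)²×18.2²/9.3² = 60.1 → n = 61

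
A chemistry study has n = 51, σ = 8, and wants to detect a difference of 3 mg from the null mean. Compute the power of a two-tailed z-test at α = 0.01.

SE = σ/√n = 8/√51 = 1.12. Non-centrality λ = d/SE = 3/1.12 = 2.678. Power ≈ Φ(λ - z_{α/2}) = Φ(2.678 - 2.576) = Φ(0.102) = 0.541.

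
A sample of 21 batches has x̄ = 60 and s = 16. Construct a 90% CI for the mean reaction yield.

CI = x̄ ± t*(s/√n) = 60 ± 1.725(16/√21) = (53.98, 66.02)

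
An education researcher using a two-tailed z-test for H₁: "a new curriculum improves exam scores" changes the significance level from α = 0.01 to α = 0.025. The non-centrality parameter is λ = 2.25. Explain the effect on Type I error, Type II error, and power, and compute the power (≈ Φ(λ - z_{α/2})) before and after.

Increasing α from 0.01 to 0.025:
• Type I error rate increases (α is the Type I rate by definition).
• Critical value moves from z_{α/2} = 2.576 to 2.241, so power = Φ(λ - z_{α/2}) goes from Φ(2.25 - 2.576) = 0.372 to Φ(2.25 - 2.241) = 0.504.
• Type II error rate β = 1 - power therefore decreases (0.628 → 0.496).
Appropriate when false negatives are costly — here, keeping the old curriculum when the new one would have helped students.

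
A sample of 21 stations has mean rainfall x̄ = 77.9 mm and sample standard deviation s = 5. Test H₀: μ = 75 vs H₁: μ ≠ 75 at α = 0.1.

t = (x̄ - μ₀)/(s/√n) = (77.9 - 75)/(5/√21) = 2.658. df = 20, critical t = ±1.725. Reject H₀.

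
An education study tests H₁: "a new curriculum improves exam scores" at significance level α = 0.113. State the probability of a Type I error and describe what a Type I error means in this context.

P(Type I error) = α = 0.113. A Type I error is rejecting H₀ when H₀ is actually true (false positive) — here, concluding that a new curriculum improves exam scores when in fact this is not the case. Consequence: adopting a curriculum that gives no real benefit — disruption for nothing.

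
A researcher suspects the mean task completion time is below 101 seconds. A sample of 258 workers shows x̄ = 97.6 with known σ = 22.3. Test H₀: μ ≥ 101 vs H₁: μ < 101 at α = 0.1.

z = -2.449. Critical value: -1.28. Reject H₀.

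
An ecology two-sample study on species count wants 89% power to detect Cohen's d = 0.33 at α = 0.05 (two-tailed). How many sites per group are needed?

z_{α/2} = 1.96, z_β = Φ⁻¹(0.89) = 1.227. For small effect (d = 0.33): n per group = 2(z_{α/2} + z_β)²/d² = 2(1.96 + 1.227)²/0.33² = 186.5 → 187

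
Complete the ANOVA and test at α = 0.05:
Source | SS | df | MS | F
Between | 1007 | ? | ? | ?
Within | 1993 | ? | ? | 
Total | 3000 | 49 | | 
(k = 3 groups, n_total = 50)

df_between = 2, df_within = 47. MS_between = 503.5, MS_within = 42.4. F = 11.874, F_crit ≈ 3.195. Reject H₀.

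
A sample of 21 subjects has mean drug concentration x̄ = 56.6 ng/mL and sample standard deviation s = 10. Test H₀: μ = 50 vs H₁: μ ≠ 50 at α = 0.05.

t = (x̄ - μ₀)/(s/√n) = (56.6 - 50)/(10/√21) = 3.024. df = 20, critical t = ±2.086. Reject H₀.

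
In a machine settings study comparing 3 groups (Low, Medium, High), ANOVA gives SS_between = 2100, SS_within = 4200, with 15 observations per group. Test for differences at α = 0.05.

df_between = 2, df_within = 42. F = MS_between/MS_within = 1050.0/100.0 = 10.5. F_crit ≈ 3.22. Reject H₀. At least one mean differs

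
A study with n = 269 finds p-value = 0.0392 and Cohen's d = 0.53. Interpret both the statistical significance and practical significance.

Statistically significant (p = 0.0392 < 0.05). Cohen's d = 0.53 indicates a medium effect size. Both statistical and practical significance should be considered.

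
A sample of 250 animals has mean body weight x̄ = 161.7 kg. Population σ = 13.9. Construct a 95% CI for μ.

CI = x̄ ± z*(σ/√n) = 161.7 ± 1.96(13.9/√250) = 161.7 ± 1.72 = (159.98, 163.42)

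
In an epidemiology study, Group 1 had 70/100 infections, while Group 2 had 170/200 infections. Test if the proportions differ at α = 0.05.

p̂₁ = 0.7, p̂₂ = 0.85, pooled p̂ = 0.8. z = -3.062. Critical: ±1.96. Reject H₀.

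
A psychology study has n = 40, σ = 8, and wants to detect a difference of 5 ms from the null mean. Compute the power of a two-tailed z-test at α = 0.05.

SE = σ/√n = 8/√40 = 1.265. Non-centrality λ = d/SE = 5/1.265 = 3.953. Power ≈ Φ(λ - z_{α/2}) = Φ(3.953 - 1.96) = Φ(1.993) = 0.977.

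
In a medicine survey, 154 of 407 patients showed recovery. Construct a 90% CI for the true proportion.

p̂ = 0.378. CI = p̂ ± z*√(p̂(1-p̂)/n) = (0.339, 0.418)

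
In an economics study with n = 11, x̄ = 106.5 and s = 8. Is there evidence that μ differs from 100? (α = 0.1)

t = (x̄ - μ₀)/(s/√n) = (106.5 - 100)/(8/√11) = 2.695. df = 10, critical t = ±1.812. Reject H₀.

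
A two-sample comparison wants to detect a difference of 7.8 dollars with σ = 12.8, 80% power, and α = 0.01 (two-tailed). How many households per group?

n per group = 2(z_α/2 + z_β)²σ²/d² = 2×(2.576 + 0.84)²×12.8²/7.8² = 62.8 → n = 63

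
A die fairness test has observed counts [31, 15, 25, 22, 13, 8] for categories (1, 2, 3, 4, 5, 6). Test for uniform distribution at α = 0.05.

Expected = 19 each. χ² = Σ(O-E)²/E = 19.053. df = 5, critical value = 11.07. Reject H₀.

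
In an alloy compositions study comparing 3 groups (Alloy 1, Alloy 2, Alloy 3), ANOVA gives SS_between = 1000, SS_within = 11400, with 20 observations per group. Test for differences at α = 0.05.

df_between = 2, df_within = 57. F = MS_between/MS_within = 500.0/200.0 = 2.5. F_crit ≈ 3.159. Fail to reject H₀.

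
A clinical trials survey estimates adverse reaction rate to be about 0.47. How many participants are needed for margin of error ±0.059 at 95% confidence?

n = z²p(1-p)/E² = 1.96²×0.47×0.53/0.059² = 274.9 → n = 275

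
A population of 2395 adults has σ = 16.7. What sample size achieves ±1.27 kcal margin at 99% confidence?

Without FPC: n₀ = (2.576×16.7/1.27)² = 1147.406. With FPC: n = n₀N/(n₀+N-1) = 776.0 → n = 776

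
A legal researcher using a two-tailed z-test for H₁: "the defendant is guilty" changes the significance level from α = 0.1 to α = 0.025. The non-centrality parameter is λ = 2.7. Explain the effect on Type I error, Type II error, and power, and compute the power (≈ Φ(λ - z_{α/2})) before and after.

Decreasing α from 0.1 to 0.025:
• Type I error rate decreases (α is the Type I rate by definition).
• Critical value moves from z_{α/2} = 1.645 to 2.241, so power = Φ(λ - z_{α/2}) goes from Φ(2.7 - 1.645) = 0.854 to Φ(2.7 - 2.241) = 0.677.
• Type II error rate β = 1 - power therefore increases (0.146 → 0.323).
Appropriate when false positives are costly — here, convicting an innocent person.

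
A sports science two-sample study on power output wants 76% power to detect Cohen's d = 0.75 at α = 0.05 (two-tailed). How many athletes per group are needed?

z_{α/2} = 1.96, z_β = Φ⁻¹(0.76) = 0.706. For medium effect (d = 0.75): n per group = 2(z_{α/2} + z_β)²/d² = 2(1.96 + 0.706)²/0.75² = 25.3 → 26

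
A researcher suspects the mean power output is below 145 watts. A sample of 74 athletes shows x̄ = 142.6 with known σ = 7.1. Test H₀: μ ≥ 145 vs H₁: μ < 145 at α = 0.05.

z = -2.908. Critical value: -1.645. Reject H₀.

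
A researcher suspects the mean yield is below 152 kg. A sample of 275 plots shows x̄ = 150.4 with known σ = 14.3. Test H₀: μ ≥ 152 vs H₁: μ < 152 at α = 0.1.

z = -1.855. Critical value: -1.28. Reject H₀.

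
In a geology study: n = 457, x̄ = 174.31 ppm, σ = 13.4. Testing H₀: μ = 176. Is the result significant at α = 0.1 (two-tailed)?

z = (174.31 - 176)/(13.4/√457) = -2.696. Since |z| > 1.645, significant at α = 0.1.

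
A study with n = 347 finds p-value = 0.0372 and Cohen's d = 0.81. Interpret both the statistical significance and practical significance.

Statistically significant (p = 0.0372 < 0.05). Cohen's d = 0.81 indicates a large effect size. Both statistical and practical significance should be considered.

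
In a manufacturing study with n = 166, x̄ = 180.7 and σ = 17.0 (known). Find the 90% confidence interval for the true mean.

CI = x̄ ± z*(σ/√n) = 180.7 ± 1.645(17.0/√166) = 180.7 ± 2.17 = (178.53, 182.87)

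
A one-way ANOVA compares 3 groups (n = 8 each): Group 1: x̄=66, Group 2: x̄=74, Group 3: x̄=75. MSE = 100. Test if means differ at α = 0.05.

Grand mean = 71.67. SS_between = 389.33, MS_between = 194.67. F = 1.947, F_crit ≈ 3.467. Fail to reject H₀.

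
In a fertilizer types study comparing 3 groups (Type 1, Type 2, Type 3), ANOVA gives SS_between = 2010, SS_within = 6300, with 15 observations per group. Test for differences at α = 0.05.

df_between = 2, df_within = 42. F = MS_between/MS_within = 1005.0/150.0 = 6.7. F_crit ≈ 3.22. Reject H₀. At least one mean differs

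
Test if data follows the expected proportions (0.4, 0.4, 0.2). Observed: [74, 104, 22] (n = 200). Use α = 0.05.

Expected: [80.0, 80.0, 40.0]. χ² = 15.75. df = 2, critical = 5.991. Reject H₀.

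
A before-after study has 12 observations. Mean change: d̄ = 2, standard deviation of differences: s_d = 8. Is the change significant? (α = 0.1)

t = d̄/(s_d/√n) = 2/(8/√12) = 0.866. df = 11, critical t = ±1.796. Fail to reject H₀.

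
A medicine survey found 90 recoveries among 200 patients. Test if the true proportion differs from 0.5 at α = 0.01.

p̂ = 0.45, p₀ = 0.5. z = (p̂ - p₀)/√(p₀(1-p₀)/n) = -1.414. Critical: ±2.576. Fail to reject H₀.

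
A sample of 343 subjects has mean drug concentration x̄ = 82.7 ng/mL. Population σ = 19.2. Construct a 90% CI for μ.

CI = x̄ ± z*(σ/√n) = 82.7 ± 1.645(19.2/√343) = 82.7 ± 1.71 = (80.99, 84.41)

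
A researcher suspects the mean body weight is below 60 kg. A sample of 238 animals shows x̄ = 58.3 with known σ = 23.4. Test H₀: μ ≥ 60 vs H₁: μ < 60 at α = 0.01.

z = -1.121. Critical value: -2.33. Fail to reject H₀.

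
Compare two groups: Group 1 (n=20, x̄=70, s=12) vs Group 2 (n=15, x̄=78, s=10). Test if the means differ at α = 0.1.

Pooled sp = 11.2. t = -2.092, df = 33. Critical t = ±1.692. Reject H₀.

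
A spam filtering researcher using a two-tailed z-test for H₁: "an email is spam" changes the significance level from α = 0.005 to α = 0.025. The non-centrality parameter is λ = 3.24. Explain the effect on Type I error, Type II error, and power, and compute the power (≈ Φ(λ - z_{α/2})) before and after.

Increasing α from 0.005 to 0.025:
• Type I error rate increases (α is the Type I rate by definition).
• Critical value moves from z_{α/2} = 2.807 to 2.241, so power = Φ(λ - z_{α/2}) goes from Φ(3.24 - 2.807) = 0.667 to Φ(3.24 - 2.241) = 0.841.
• Type II error rate β = 1 - power therefore decreases (0.333 → 0.159).
Appropriate when false negatives are costly — here, a spam email lands in the inbox.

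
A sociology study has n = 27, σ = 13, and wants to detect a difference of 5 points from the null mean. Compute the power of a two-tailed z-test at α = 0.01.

SE = σ/√n = 13/√27 = 2.502. Non-centrality λ = d/SE = 5/2.502 = 1.999. Power ≈ Φ(λ - z_{α/2}) = Φ(1.999 - 2.576) = Φ(-0.577) = 0.282.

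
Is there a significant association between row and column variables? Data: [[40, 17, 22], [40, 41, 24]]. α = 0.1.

χ² = 6.473. df = 2, critical = 4.605. Reject H₀. Variables are dependent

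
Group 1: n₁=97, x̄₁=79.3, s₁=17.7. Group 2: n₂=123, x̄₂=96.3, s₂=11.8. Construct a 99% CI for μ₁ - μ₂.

Difference = -17.0. SE = √(17.7²/97 + 11.8²/123) = 2.088. CI = (-22.38, -11.62)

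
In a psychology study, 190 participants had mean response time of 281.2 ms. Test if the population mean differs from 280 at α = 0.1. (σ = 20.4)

z = (x̄ - μ₀)/(σ/√n) = (281.2 - 280)/(20.4/√190) = 0.811. Critical value: ±1.645. Since |0.811| ≤ 1.645, Fail to reject H₀.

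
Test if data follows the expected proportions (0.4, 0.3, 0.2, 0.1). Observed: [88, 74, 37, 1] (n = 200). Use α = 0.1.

Expected: [80.0, 60.0, 40.0, 20.0]. χ² = 22.342. df = 3, critical = 6.251. Reject H₀.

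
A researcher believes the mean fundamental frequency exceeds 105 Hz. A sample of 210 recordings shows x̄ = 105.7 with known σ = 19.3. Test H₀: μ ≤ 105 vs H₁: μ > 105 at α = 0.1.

z = 0.526. Critical value: 1.28. Fail to reject H₀.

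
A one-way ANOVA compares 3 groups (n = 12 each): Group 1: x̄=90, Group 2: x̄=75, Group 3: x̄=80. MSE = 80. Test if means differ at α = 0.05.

Grand mean = 81.67. SS_between = 1400.0, MS_between = 700.0. F = 8.75, F_crit ≈ 3.285. Reject H₀.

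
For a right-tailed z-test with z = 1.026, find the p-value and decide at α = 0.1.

p = P(Z > 1.026) = 1 - Φ(1.026) ≈ 0.1524. Since p ≥ 0.1, fail to reject H₀ (not significant) at α = 0.1.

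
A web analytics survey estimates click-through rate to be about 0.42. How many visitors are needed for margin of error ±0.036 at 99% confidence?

n = z²p(1-p)/E² = 2.576²×0.42×0.58/0.036² = 1247.3 → n = 1248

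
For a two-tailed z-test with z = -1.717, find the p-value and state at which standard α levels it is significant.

p = 2·P(Z > |-1.717|) = 2·(1 - Φ(1.717)) ≈ 0.086. Significant at α = 0.1.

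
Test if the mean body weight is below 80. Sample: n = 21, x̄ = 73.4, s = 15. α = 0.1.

t = (73.4 - 80)/(15/√21) = -2.016, df = 20. Critical t = -1.325. Reject H₀.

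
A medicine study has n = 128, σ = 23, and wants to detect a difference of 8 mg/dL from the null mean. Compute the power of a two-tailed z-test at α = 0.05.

SE = σ/√n = 23/√128 = 2.033. Non-centrality λ = d/SE = 8/2.033 = 3.935. Power ≈ Φ(λ - z_{α/2}) = Φ(3.935 - 1.96) = Φ(1.975) = 0.976.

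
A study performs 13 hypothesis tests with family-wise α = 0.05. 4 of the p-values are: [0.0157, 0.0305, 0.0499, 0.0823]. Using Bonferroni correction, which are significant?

Bonferroni α = 0.05/13 = 0.00385. None of the given p-values are significant.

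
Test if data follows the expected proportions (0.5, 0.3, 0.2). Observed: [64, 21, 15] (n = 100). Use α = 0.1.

Expected: [50.0, 30.0, 20.0]. χ² = 7.87. df = 2, critical = 4.605. Reject H₀.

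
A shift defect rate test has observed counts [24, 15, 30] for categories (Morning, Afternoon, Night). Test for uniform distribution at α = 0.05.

Expected = 23 each. χ² = Σ(O-E)²/E = 4.957. df = 2, critical value = 5.991. Fail to reject H₀.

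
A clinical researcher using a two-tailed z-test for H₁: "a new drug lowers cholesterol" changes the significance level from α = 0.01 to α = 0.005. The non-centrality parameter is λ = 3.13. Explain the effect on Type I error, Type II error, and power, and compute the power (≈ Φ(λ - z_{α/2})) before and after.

Decreasing α from 0.01 to 0.005:
• Type I error rate decreases (α is the Type I rate by definition).
• Critical value moves from z_{α/2} = 2.576 to 2.807, so power = Φ(λ - z_{α/2}) goes from Φ(3.13 - 2.576) = 0.71 to Φ(3.13 - 2.807) = 0.627.
• Type II error rate β = 1 - power therefore increases (0.29 → 0.373).
Appropriate when false positives are costly — here, approving an ineffective drug — patients take a useless medication and may skip effective alternatives.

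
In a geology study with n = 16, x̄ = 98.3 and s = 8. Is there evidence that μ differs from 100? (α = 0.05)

t = (x̄ - μ₀)/(s/√n) = (98.3 - 100)/(8/√16) = -0.85. df = 15, critical t = ±2.131. Fail to reject H₀.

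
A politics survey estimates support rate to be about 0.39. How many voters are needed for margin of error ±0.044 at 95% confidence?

n = z²p(1-p)/E² = 1.96²×0.39×0.61/0.044² = 472.1 → n = 473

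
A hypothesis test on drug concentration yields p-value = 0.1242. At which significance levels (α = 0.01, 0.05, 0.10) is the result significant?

p = 0.1242. Not significant at any of the given levels.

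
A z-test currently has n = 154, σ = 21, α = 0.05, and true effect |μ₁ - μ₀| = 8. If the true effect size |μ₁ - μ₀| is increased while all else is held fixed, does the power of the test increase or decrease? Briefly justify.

Power increases: a larger true effect increases the non-centrality λ = |μ₁ - μ₀|/(σ/√n).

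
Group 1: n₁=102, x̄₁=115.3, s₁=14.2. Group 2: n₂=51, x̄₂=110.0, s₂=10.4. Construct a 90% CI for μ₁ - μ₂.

Difference = 5.3. SE = √(14.2²/102 + 10.4²/51) = 2.024. CI = (1.97, 8.63)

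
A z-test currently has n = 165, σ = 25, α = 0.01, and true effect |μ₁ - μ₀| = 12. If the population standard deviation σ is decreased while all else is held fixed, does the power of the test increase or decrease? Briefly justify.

Power increases: a smaller σ shrinks the standard error σ/√n, moving the sampling distribution under H₁ further from the critical value.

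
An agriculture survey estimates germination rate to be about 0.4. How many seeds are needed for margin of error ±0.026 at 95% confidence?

n = z²p(1-p)/E² = 1.96²×0.4×0.6/0.026² = 1363.9 → n = 1364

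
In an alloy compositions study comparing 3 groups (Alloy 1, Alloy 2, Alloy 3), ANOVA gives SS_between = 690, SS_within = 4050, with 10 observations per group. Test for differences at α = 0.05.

df_between = 2, df_within = 27. F = MS_between/MS_within = 345.0/150.0 = 2.3. F_crit ≈ 3.354. Fail to reject H₀.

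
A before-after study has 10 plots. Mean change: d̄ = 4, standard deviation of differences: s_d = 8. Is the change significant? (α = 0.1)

t = d̄/(s_d/√n) = 4/(8/√10) = 1.581. df = 9, critical t = ±1.833. Fail to reject H₀.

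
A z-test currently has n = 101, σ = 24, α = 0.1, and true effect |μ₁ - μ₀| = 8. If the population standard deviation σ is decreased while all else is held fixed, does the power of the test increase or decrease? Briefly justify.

Power increases: a smaller σ shrinks the standard error σ/√n, moving the sampling distribution under H₁ further from the critical value.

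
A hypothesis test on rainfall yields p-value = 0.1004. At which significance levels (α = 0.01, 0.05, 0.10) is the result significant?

p = 0.1004. Not significant at any of the given levels.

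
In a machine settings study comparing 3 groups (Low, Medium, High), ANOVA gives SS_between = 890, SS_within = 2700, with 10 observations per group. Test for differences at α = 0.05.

df_between = 2, df_within = 27. F = MS_between/MS_within = 445.0/100.0 = 4.45. F_crit ≈ 3.354. Reject H₀. At least one mean differs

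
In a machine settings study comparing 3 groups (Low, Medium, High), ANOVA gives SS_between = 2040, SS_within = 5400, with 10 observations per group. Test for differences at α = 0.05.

df_between = 2, df_within = 27. F = MS_between/MS_within = 1020.0/200.0 = 5.1. F_crit ≈ 3.354. Reject H₀. At least one mean differs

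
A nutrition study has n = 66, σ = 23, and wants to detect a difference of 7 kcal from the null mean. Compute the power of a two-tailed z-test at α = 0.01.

SE = σ/√n = 23/√66 = 2.831. Non-centrality λ = d/SE = 7/2.831 = 2.473. Power ≈ Φ(λ - z_{α/2}) = Φ(2.473 - 2.576) = Φ(-0.103) = 0.459.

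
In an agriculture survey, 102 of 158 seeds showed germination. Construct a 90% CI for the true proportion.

p̂ = 0.646. CI = p̂ ± z*√(p̂(1-p̂)/n) = (0.583, 0.708)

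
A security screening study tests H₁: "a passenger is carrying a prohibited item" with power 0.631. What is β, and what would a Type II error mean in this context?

β = 1 - power = 1 - 0.631 = 0.369. A Type II error is failing to reject H₀ when H₀ is false (false negative) — here, failing to conclude that a passenger is carrying a prohibited item when in fact it is true. Consequence: letting a prohibited item through — security breach.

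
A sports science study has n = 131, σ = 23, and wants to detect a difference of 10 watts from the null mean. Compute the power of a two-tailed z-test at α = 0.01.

SE = σ/√n = 23/√131 = 2.01. Non-centrality λ = d/SE = 10/2.01 = 4.976. Power ≈ Φ(λ - z_{α/2}) = Φ(4.976 - 2.576) = Φ(2.4) = 0.992.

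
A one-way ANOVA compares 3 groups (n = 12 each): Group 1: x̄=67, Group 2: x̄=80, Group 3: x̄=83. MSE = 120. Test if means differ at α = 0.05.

Grand mean = 76.67. SS_between = 1736.0, MS_between = 868.0. F = 7.233, F_crit ≈ 3.285. Reject H₀.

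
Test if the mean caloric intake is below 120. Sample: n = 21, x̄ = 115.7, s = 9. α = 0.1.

t = (115.7 - 120)/(9/√21) = -2.189, df = 20. Critical t = -1.325. Reject H₀.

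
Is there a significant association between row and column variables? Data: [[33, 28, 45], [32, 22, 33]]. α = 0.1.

χ² = 0.718. df = 2, critical = 4.605. Fail to reject H₀. No evidence of dependence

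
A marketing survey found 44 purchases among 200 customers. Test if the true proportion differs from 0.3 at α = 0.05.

p̂ = 0.22, p₀ = 0.3. z = (p̂ - p₀)/√(p₀(1-p₀)/n) = -2.469. Critical: ±1.96. Reject H₀.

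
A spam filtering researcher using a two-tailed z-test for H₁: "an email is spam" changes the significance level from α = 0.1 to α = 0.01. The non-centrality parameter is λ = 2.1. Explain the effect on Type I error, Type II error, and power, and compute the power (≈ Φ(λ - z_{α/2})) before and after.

Decreasing α from 0.1 to 0.01:
• Type I error rate decreases (α is the Type I rate by definition).
• Critical value moves from z_{α/2} = 1.645 to 2.576, so power = Φ(λ - z_{α/2}) goes from Φ(2.1 - 1.645) = 0.675 to Φ(2.1 - 2.576) = 0.317.
• Type II error rate β = 1 - power therefore increases (0.325 → 0.683).
Appropriate when false positives are costly — here, a legitimate email is sent to the spam folder and the user misses it.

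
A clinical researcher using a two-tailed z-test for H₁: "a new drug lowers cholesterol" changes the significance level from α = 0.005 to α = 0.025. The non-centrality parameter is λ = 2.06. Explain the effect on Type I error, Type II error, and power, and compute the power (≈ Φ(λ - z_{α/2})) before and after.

Increasing α from 0.005 to 0.025:
• Type I error rate increases (α is the Type I rate by definition).
• Critical value moves from z_{α/2} = 2.807 to 2.241, so power = Φ(λ - z_{α/2}) goes from Φ(2.06 - 2.807) = 0.228 to Φ(2.06 - 2.241) = 0.428.
• Type II error rate β = 1 - power therefore decreases (0.772 → 0.572).
Appropriate when false negatives are costly — here, shelving an effective drug — patients miss out on a treatment that would have helped.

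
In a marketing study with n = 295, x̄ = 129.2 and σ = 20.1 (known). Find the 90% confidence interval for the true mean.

CI = x̄ ± z*(σ/√n) = 129.2 ± 1.645(20.1/√295) = 129.2 ± 1.93 = (127.27, 131.13)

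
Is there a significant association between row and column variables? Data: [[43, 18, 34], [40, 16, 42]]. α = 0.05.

χ² = 1.022. df = 2, critical = 5.991. Fail to reject H₀. No evidence of dependence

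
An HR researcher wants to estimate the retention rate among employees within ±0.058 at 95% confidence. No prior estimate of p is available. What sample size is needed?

Conservative approach: use p = 0.5 (maximizes p(1-p) = 0.25). n = z²(0.25)/E² = 1.96²×0.25/0.058² = 285.5 → n = 286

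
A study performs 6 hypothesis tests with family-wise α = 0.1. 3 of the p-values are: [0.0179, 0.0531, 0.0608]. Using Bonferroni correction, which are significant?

Bonferroni α = 0.1/6 = 0.01667. None of the given p-values are significant.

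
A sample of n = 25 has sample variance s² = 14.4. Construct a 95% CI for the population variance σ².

df = 24. χ²_{0.025} = 39.364, χ²_{0.975} = 12.401. CI for σ² = ((n-1)s²/χ²_{α/2}, (n-1)s²/χ²_{1-α/2}) = (24·14.4/39.364, 24·14.4/12.401) = (8.78, 27.87)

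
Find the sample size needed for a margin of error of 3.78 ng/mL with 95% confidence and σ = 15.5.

n = (z*σ/E)² = (1.96×15.5/3.78)² = 64.6 → n = 65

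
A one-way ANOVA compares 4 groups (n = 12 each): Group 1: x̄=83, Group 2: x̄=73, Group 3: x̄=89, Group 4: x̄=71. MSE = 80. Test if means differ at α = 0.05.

Grand mean = 79.0. SS_between = 2592.0, MS_between = 864.0. F = 10.8, F_crit ≈ 2.816. Reject H₀.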